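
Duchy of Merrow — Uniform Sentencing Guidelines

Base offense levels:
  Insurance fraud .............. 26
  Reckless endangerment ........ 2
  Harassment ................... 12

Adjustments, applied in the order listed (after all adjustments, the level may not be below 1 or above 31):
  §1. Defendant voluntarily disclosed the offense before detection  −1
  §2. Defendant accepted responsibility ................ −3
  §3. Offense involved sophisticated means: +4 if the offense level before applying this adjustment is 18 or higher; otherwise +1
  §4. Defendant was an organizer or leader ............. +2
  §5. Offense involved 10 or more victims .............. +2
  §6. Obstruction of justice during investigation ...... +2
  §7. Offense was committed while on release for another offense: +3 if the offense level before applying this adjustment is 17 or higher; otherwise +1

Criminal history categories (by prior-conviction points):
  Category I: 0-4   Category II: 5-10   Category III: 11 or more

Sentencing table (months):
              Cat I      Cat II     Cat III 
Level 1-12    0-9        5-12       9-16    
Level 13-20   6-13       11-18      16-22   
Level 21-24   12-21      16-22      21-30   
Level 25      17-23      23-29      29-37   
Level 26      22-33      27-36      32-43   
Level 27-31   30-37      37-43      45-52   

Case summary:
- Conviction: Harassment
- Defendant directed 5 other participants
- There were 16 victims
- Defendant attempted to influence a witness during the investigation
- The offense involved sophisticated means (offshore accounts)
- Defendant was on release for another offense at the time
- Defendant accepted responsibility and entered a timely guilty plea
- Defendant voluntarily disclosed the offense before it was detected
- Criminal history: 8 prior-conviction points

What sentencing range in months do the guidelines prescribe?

Base offense level for harassment: 12.
§1 applies: 12 − 1 = 11.
§2 applies: 11 − 3 = 8.
§3 applies (level before this adjustment is 8 < 18, so +1): 8 + 1 = 9.
§4 applies: 9 + 2 = 11.
§5 applies: 11 + 2 = 13.
§6 applies: 13 + 2 = 15.
§7 applies (level before this adjustment is 15 < 17, so +1): 15 + 1 = 16.
Final offense level: 16.
Criminal history: 8 prior points → Category II (5-10).
Level 16 falls in the 13-20 band.
Grid: Level 13-20 × Category II = 11-18 months.

11-18 months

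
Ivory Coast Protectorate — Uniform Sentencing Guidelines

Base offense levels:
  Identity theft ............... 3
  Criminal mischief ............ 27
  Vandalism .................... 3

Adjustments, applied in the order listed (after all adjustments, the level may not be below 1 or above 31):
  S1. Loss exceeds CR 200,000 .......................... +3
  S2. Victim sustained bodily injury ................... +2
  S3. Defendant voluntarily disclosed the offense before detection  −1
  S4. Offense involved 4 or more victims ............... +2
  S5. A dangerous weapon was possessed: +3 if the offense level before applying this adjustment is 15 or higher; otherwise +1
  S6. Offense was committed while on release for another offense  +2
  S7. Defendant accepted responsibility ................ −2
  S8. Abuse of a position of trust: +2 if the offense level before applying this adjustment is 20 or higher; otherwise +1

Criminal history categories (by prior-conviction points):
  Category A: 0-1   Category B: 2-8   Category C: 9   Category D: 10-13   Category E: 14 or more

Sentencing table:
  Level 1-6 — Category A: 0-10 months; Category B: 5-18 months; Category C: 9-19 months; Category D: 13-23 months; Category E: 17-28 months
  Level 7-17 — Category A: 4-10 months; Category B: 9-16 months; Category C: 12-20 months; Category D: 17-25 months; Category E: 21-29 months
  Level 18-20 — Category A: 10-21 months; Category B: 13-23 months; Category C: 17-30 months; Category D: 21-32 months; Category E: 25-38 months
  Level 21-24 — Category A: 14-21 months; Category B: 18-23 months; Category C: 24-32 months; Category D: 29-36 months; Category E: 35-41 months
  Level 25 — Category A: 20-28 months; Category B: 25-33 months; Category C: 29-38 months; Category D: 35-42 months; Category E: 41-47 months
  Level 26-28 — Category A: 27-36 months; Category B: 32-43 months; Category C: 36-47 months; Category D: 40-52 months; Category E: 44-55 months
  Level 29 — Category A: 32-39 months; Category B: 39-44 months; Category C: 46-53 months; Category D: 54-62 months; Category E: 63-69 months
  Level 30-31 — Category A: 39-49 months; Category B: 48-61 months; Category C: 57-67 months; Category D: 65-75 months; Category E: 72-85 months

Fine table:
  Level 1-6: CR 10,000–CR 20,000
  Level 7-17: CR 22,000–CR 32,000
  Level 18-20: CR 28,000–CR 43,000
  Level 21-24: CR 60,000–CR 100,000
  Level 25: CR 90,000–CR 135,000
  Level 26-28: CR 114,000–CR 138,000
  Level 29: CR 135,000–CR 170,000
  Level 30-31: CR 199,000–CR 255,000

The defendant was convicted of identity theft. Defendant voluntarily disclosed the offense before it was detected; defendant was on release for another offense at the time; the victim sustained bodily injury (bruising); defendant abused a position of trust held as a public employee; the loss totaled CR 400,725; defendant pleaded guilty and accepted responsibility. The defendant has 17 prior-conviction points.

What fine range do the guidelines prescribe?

CR 22,000–CR 32,000

Base offense level for identity theft: 3.
S1 applies: 3 + 3 = 6.
S2 applies: 6 + 2 = 8.
S3 applies: 8 − 1 = 7.
S6 applies: 7 + 2 = 9.
S7 applies: 9 − 2 = 7.
S8 applies (level before this adjustment is 7 < 20, so +1): 7 + 1 = 8.
Final offense level: 8.
Level 8 falls in the 7-17 band.
Fine table: Level 7-17 → CR 22,000–CR 32,000.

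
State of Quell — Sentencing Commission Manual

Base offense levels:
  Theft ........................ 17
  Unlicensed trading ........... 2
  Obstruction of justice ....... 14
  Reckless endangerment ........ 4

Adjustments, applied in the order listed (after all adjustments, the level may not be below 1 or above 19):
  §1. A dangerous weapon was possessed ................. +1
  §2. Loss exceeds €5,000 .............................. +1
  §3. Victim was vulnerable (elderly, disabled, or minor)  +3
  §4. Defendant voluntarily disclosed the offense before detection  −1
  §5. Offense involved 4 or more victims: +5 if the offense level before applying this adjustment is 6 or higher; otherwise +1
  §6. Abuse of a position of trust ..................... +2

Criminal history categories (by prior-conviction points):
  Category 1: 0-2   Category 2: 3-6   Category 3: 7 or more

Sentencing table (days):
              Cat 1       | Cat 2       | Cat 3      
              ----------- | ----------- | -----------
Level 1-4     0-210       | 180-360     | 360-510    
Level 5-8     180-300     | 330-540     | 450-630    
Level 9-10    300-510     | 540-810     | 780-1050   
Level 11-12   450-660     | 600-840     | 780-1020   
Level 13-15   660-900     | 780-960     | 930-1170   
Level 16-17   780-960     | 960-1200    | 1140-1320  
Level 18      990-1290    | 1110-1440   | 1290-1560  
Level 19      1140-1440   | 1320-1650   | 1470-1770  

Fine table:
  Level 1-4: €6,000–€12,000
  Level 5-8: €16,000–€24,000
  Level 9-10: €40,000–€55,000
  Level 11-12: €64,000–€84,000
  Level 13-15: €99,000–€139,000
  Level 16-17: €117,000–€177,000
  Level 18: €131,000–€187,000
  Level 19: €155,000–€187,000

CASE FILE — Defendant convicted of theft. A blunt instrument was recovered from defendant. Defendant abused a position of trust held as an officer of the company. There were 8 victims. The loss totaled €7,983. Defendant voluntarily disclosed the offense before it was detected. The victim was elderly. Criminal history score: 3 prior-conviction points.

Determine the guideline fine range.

Base offense level for theft: 17.
§1 applies: 17 + 1 = 18.
§2 applies: 18 + 1 = 19.
§3 applies: 19 + 3 = 22.
§4 applies: 22 − 1 = 21.
§5 applies (level before this adjustment is 21 ≥ 6, so +5): 21 + 5 = 26.
§6 applies: 26 + 2 = 28.
Level 28 exceeds the maximum of 19; capped at 19.
Final offense level: 19.
Level 19 falls in the 19 band.
Fine table: Level 19 → €155,000–€187,000.

€155,000–€187,000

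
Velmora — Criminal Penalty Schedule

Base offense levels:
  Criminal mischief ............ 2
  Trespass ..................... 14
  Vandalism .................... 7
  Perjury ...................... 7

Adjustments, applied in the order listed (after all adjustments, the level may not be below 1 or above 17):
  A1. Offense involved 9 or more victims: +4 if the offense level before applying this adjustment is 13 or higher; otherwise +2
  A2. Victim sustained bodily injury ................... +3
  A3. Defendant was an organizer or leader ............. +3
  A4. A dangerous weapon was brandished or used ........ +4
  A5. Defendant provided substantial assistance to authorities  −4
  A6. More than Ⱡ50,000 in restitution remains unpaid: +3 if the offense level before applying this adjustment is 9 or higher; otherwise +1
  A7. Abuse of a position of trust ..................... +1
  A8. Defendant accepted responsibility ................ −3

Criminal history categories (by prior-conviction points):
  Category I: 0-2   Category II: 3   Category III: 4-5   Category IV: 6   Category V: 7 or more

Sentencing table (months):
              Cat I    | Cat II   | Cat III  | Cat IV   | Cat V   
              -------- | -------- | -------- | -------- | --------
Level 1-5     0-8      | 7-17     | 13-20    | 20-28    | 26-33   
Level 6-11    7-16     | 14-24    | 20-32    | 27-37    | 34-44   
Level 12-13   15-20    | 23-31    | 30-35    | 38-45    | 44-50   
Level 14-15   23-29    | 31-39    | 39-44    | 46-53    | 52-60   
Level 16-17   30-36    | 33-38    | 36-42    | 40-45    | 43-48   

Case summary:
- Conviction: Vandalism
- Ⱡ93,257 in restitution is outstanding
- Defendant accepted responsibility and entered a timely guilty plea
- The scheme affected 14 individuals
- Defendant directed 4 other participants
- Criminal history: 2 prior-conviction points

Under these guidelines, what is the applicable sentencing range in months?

15-20 months

Base offense level for vandalism: 7.
A1 applies (level before this adjustment is 7 < 13, so +2): 7 + 2 = 9.
A3 applies: 9 + 3 = 12.
A6 applies (level before this adjustment is 12 ≥ 9, so +3): 12 + 3 = 15.
A8 applies: 15 − 3 = 12.
Final offense level: 12.
Criminal history: 2 prior points → Category I (0-2).
Level 12 falls in the 12-13 band.
Grid: Level 12-13 × Category I = 15-20 months.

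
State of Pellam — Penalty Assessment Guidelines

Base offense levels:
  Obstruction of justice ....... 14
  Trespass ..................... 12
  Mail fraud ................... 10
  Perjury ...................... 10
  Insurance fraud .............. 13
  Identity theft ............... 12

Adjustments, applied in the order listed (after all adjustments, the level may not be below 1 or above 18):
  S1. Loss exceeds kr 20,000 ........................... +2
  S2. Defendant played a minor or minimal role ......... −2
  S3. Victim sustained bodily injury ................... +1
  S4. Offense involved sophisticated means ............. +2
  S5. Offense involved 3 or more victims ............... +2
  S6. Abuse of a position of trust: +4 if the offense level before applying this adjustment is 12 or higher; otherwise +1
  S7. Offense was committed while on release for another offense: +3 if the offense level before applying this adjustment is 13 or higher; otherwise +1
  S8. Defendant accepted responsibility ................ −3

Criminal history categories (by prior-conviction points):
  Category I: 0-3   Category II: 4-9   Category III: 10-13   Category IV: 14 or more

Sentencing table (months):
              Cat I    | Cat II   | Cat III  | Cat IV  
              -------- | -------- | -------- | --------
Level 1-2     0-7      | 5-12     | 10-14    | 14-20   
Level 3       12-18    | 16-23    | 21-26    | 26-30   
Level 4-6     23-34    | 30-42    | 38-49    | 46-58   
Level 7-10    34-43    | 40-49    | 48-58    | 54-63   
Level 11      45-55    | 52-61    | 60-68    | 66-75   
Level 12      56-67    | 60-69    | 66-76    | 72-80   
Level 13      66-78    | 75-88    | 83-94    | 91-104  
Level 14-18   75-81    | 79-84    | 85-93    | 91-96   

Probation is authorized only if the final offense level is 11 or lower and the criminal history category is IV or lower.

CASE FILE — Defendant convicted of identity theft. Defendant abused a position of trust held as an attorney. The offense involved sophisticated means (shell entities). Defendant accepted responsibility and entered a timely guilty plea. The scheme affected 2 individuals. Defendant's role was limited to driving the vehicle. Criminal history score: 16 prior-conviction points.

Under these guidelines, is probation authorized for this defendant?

Base offense level for identity theft: 12.
S2 applies: 12 − 2 = 10.
S4 applies: 10 + 2 = 12.
S5 does not apply.
S6 applies (level before this adjustment is 12 ≥ 12, so +4): 12 + 4 = 16.
S8 applies: 16 − 3 = 13.
Final offense level: 13.
Criminal history: 16 prior points → Category IV (14+).
Level 13 falls in the 13 band.
Grid: Level 13 × Category IV = 91-104 months.
Probation check: level 13 > 11 and category IV ≤ IV → not eligible.

No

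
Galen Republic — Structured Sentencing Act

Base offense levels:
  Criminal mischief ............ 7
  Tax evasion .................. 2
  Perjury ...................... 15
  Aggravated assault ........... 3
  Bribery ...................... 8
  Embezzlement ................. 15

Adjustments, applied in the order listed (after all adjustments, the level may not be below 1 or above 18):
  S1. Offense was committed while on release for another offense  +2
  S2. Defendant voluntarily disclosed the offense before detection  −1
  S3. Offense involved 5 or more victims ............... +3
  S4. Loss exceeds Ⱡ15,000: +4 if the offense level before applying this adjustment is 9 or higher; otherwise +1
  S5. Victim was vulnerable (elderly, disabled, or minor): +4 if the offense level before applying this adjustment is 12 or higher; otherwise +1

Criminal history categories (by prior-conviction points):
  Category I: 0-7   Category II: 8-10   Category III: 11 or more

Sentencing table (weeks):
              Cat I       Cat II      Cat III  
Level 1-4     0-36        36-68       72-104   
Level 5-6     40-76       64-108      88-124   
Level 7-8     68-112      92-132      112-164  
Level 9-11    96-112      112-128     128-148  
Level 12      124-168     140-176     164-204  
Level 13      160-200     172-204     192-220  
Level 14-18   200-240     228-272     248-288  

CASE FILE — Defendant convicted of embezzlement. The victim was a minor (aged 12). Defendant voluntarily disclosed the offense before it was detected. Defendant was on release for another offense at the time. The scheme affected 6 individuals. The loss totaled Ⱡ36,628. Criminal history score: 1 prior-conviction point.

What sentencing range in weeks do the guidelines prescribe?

Base offense level for embezzlement: 15.
S1 applies: 15 + 2 = 17.
S2 applies: 17 − 1 = 16.
S3 applies: 16 + 3 = 19.
S4 applies (level before this adjustment is 19 ≥ 9, so +4): 19 + 4 = 23.
S5 applies (level before this adjustment is 23 ≥ 12, so +4): 23 + 4 = 27.
Level 27 exceeds the maximum of 18; capped at 18.
Final offense level: 18.
Criminal history: 1 prior point → Category I (0-7).
Level 18 falls in the 14-18 band.
Grid: Level 14-18 × Category I = 200-240 weeks.

200-240 weeks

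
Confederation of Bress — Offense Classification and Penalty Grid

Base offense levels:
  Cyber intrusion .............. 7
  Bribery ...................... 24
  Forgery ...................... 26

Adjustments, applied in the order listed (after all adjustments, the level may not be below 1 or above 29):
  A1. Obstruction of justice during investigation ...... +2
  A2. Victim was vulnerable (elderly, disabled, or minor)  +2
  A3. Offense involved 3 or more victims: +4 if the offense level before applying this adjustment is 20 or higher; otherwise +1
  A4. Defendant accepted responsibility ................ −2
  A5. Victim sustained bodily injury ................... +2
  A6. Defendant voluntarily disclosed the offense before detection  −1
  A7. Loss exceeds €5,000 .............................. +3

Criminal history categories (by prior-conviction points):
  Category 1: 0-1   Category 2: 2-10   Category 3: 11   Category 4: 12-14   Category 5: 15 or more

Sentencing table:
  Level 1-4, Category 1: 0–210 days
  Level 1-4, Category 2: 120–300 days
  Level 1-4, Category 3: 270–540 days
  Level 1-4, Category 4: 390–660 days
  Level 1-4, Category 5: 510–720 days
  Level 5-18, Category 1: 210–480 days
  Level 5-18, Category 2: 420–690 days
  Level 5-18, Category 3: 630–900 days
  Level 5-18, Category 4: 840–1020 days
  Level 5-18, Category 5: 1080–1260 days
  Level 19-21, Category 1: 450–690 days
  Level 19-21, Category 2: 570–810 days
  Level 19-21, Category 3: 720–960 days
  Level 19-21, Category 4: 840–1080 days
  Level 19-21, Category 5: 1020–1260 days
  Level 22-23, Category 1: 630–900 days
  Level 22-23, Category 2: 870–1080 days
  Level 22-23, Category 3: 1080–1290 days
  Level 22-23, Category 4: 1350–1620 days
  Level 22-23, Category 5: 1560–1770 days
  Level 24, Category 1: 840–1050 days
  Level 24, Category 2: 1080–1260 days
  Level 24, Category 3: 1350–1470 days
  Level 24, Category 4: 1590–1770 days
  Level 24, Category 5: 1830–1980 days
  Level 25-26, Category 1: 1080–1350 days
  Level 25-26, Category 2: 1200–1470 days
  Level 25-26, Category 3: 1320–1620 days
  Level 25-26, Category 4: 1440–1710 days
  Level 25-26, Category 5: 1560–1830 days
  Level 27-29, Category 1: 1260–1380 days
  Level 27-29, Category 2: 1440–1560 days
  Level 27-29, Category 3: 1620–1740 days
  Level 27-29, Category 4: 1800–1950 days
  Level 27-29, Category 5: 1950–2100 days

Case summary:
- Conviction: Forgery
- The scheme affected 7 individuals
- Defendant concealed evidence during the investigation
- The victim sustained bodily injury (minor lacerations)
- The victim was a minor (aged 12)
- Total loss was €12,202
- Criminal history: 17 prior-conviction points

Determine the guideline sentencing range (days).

1950-2100 days

Base offense level for forgery: 26.
A1 applies: 26 + 2 = 28.
A2 applies: 28 + 2 = 30.
A3 applies (level before this adjustment is 30 ≥ 20, so +4): 30 + 4 = 34.
A4 does not apply.
A5 applies: 34 + 2 = 36.
A6 does not apply.
A7 applies: 36 + 3 = 39.
Level 39 exceeds the maximum of 29; capped at 29.
Final offense level: 29.
Criminal history: 17 prior points → Category 5 (15+).
Level 29 falls in the 27-29 band.
Grid: Level 27-29 × Category 5 = 1950-2100 days.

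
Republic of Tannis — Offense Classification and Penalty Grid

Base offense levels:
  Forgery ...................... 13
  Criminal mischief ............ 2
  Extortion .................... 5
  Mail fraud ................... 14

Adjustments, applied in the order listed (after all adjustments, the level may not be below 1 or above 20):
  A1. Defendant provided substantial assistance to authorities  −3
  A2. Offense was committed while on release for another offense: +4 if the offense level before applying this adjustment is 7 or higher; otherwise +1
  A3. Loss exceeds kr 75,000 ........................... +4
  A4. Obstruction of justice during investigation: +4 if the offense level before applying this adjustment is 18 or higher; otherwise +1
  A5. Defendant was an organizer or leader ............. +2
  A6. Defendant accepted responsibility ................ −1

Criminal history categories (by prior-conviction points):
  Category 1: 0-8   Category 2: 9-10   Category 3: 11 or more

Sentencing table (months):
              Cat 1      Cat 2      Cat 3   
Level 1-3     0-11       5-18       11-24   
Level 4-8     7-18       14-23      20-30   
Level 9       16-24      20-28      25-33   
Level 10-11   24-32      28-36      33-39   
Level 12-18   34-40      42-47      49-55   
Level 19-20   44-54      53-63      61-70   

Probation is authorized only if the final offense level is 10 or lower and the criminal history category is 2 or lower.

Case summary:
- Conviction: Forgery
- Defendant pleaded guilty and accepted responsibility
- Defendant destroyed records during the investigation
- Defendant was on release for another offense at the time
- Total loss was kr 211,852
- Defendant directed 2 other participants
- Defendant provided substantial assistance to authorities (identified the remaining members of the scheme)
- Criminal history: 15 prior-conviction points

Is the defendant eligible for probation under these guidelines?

No

Base offense level for forgery: 13.
A1 applies: 13 − 3 = 10.
A2 applies (level before this adjustment is 10 ≥ 7, so +4): 10 + 4 = 14.
A3 applies: 14 + 4 = 18.
A4 applies (level before this adjustment is 18 ≥ 18, so +4): 18 + 4 = 22.
A5 applies: 22 + 2 = 24.
A6 applies: 24 − 1 = 23.
Level 23 exceeds the maximum of 20; capped at 20.
Final offense level: 20.
Criminal history: 15 prior points → Category 3 (11+).
Level 20 falls in the 19-20 band.
Grid: Level 19-20 × Category 3 = 61-70 months.
Probation check: level 20 > 10 and category 3 > 2 → not eligible.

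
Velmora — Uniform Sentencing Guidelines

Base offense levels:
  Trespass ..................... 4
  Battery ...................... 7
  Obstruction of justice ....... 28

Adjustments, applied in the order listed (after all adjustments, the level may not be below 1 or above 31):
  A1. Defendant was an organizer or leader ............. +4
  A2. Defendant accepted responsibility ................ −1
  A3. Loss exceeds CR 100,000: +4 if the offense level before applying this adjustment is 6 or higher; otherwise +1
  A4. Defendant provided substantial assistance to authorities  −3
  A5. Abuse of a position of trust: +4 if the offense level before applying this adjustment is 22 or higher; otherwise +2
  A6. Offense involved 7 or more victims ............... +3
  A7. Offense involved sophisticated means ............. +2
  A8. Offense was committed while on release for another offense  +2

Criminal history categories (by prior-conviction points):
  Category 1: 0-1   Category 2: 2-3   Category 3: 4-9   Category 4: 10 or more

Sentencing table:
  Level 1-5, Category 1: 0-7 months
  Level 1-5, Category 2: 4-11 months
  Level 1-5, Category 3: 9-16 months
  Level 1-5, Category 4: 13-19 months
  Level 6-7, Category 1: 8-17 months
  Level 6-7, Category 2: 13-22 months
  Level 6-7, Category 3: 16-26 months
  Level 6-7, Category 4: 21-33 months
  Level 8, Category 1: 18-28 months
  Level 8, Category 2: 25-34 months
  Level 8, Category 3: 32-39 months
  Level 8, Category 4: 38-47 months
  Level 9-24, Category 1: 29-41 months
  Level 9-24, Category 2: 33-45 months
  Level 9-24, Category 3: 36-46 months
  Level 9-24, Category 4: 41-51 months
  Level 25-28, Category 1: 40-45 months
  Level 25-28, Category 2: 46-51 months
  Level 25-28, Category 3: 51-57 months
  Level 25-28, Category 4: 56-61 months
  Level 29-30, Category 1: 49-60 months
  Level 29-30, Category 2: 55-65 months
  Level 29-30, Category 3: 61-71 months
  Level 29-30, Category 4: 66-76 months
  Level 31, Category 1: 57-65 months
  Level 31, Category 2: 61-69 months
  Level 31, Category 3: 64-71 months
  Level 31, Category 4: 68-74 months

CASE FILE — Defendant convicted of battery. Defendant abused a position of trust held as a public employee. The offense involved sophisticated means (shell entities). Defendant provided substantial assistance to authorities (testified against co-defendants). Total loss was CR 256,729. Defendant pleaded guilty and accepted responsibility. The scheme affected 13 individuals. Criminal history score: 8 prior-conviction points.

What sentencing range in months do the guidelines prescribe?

Base offense level for battery: 7.
A1 does not apply.
A2 applies: 7 − 1 = 6.
A3 applies (level before this adjustment is 6 ≥ 6, so +4): 6 + 4 = 10.
A4 applies: 10 − 3 = 7.
A5 applies (level before this adjustment is 7 < 22, so +2): 7 + 2 = 9.
A6 applies: 9 + 3 = 12.
A7 applies: 12 + 2 = 14.
Final offense level: 14.
Criminal history: 8 prior points → Category 3 (4-9).
Level 14 falls in the 9-24 band.
Grid: Level 9-24 × Category 3 = 36-46 months.

36-46 months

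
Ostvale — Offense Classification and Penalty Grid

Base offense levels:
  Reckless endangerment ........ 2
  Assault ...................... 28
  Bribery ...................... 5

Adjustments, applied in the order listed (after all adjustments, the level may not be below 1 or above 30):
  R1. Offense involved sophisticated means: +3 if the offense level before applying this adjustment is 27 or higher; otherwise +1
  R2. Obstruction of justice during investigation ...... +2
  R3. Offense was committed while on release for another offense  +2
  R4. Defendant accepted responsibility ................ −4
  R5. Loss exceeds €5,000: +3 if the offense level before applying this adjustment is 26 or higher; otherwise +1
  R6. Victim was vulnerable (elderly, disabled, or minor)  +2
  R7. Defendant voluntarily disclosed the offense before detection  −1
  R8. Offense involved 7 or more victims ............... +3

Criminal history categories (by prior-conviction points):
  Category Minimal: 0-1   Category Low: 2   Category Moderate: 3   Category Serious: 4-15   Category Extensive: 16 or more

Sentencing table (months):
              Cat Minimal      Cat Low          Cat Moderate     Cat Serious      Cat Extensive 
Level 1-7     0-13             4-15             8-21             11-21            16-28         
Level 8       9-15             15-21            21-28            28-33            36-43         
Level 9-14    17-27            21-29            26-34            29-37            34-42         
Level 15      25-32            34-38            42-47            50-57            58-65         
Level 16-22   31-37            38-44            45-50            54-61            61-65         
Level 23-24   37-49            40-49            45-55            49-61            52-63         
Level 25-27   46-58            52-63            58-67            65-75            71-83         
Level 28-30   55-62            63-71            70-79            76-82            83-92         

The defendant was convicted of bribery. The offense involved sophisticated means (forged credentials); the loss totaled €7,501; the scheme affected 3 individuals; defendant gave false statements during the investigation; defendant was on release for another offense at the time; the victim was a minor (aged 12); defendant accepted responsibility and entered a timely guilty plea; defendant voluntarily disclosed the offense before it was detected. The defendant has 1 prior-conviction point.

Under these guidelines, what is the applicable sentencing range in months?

Base offense level for bribery: 5.
R1 applies (level before this adjustment is 5 < 27, so +1): 5 + 1 = 6.
R2 applies: 6 + 2 = 8.
R3 applies: 8 + 2 = 10.
R4 applies: 10 − 4 = 6.
R5 applies (level before this adjustment is 6 < 26, so +1): 6 + 1 = 7.
R6 applies: 7 + 2 = 9.
R7 applies: 9 − 1 = 8.
Final offense level: 8.
Criminal history: 1 prior point → Category Minimal (0-1).
Level 8 falls in the 8 band.
Grid: Level 8 × Category Minimal = 9-15 months.

9-15 months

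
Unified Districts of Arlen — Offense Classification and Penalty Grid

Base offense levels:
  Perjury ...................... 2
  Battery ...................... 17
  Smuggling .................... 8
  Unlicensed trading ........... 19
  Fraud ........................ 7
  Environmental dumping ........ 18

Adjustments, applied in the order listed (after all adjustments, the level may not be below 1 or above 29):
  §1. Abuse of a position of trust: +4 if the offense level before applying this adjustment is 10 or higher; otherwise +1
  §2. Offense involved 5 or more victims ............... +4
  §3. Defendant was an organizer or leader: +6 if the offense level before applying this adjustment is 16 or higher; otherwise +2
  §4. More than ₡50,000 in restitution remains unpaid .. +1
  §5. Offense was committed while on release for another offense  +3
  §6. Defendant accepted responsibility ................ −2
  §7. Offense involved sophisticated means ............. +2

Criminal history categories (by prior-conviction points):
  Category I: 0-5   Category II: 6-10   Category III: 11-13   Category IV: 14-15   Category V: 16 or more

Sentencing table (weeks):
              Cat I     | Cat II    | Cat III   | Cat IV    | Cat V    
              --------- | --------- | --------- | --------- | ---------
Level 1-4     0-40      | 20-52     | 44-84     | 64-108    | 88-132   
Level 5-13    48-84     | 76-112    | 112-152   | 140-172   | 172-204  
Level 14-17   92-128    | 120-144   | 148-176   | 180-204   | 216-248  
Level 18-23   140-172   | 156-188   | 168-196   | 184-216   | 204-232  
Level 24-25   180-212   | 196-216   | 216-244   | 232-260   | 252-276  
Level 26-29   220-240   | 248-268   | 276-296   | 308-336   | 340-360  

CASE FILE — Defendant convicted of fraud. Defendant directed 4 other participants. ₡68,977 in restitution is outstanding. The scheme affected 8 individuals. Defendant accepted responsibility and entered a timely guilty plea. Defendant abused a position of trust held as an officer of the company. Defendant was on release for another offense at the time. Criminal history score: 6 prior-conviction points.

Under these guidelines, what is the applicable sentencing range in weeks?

Base offense level for fraud: 7.
§1 applies (level before this adjustment is 7 < 10, so +1): 7 + 1 = 8.
§2 applies: 8 + 4 = 12.
§3 applies (level before this adjustment is 12 < 16, so +2): 12 + 2 = 14.
§4 applies: 14 + 1 = 15.
§5 applies: 15 + 3 = 18.
§6 applies: 18 − 2 = 16.
§7 does not apply.
Final offense level: 16.
Criminal history: 6 prior points → Category II (6-10).
Level 16 falls in the 14-17 band.
Grid: Level 14-17 × Category II = 120-144 weeks.

120-144 weeks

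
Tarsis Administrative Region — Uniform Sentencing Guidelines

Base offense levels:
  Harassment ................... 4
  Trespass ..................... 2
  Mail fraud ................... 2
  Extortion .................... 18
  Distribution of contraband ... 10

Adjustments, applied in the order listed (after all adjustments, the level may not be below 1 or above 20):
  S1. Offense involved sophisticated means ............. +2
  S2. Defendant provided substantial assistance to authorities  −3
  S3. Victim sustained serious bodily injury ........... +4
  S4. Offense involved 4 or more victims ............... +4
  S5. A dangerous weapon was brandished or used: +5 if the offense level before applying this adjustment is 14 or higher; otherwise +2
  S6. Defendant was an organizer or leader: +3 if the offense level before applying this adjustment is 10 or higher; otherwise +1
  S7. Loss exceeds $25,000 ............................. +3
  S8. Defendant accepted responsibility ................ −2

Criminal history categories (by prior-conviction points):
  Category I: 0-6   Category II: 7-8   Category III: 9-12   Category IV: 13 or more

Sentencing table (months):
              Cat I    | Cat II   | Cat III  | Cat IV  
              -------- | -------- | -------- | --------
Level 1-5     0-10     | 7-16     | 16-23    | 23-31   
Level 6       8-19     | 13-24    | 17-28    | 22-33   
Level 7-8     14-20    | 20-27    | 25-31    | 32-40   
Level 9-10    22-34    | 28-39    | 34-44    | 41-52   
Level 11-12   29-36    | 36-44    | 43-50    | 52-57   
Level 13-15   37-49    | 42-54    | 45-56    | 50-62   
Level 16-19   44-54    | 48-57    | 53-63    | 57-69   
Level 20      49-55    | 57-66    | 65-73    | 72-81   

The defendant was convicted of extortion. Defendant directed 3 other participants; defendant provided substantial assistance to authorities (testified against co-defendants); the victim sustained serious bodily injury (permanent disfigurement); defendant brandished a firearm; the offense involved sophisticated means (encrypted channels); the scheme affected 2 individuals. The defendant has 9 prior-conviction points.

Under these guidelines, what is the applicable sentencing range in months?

65-73 months

Base offense level for extortion: 18.
S1 applies: 18 + 2 = 20.
S2 applies: 20 − 3 = 17.
S3 applies: 17 + 4 = 21.
S4 does not apply.
S5 applies (level before this adjustment is 21 ≥ 14, so +5): 21 + 5 = 26.
S6 applies (level before this adjustment is 26 ≥ 10, so +3): 26 + 3 = 29.
S7 does not apply.
Level 29 exceeds the maximum of 20; capped at 20.
Final offense level: 20.
Criminal history: 9 prior points → Category III (9-12).
Level 20 falls in the 20 band.
Grid: Level 20 × Category III = 65-73 months.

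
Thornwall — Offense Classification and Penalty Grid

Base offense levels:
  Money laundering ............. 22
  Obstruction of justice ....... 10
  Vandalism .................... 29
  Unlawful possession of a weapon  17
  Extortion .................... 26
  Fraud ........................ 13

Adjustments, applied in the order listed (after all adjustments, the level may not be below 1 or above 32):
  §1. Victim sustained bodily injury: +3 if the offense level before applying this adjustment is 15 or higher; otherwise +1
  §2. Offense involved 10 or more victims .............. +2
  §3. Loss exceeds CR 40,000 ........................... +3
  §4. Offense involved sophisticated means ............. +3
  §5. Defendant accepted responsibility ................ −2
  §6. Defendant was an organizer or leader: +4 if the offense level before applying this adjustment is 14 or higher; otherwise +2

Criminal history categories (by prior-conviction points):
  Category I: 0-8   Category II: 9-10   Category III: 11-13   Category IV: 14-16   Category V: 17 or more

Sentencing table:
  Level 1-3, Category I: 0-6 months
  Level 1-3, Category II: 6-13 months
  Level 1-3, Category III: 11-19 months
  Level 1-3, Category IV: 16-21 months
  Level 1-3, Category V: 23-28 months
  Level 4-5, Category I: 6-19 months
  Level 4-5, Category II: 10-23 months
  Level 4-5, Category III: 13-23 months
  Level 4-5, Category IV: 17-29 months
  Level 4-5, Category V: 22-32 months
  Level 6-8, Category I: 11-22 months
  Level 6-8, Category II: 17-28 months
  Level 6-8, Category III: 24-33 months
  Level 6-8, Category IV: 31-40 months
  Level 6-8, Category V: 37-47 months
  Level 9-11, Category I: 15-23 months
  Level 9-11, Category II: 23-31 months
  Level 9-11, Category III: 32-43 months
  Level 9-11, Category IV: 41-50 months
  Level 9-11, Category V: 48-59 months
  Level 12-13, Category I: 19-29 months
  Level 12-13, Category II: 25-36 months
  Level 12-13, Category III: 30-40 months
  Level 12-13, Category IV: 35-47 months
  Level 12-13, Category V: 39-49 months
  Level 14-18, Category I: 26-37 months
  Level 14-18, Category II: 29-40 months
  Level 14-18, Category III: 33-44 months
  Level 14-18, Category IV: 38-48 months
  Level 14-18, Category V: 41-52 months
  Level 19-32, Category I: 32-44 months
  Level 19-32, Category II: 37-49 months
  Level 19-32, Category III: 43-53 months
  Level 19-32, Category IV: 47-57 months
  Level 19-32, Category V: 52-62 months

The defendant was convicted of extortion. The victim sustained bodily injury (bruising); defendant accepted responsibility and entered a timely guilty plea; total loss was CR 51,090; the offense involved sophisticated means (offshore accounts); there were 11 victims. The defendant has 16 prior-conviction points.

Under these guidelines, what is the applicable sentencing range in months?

Base offense level for extortion: 26.
§1 applies (level before this adjustment is 26 ≥ 15, so +3): 26 + 3 = 29.
§2 applies: 29 + 2 = 31.
§3 applies: 31 + 3 = 34.
§4 applies: 34 + 3 = 37.
§5 applies: 37 − 2 = 35.
Level 35 exceeds the maximum of 32; capped at 32.
Final offense level: 32.
Criminal history: 16 prior points → Category IV (14-16).
Level 32 falls in the 19-32 band.
Grid: Level 19-32 × Category IV = 47-57 months.

47-57 months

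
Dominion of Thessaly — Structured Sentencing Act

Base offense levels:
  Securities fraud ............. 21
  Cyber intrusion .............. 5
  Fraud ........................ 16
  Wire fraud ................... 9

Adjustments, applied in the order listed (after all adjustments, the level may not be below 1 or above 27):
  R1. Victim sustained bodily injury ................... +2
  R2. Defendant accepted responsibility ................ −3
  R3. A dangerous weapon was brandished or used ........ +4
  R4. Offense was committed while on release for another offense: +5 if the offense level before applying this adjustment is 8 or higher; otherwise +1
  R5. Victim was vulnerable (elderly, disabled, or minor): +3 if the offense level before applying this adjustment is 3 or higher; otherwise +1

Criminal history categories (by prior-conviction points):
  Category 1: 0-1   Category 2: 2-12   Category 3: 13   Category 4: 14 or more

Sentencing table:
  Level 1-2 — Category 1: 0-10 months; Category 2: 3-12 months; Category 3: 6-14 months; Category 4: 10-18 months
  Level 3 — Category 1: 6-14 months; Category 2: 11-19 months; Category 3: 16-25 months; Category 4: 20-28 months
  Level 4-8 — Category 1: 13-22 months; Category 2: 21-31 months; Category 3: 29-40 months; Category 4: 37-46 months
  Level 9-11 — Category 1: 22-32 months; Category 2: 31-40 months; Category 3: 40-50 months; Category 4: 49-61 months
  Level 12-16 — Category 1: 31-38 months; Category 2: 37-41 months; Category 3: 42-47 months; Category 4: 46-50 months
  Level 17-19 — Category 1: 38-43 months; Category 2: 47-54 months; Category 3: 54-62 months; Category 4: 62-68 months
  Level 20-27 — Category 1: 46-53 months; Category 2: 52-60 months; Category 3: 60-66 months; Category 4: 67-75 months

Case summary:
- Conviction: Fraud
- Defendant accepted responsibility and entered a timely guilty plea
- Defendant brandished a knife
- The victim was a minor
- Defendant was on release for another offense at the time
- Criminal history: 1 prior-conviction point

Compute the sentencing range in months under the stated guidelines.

46-53 months

Base offense level for fraud: 16.
R1 does not apply.
R2 applies: 16 − 3 = 13.
R3 applies: 13 + 4 = 17.
R4 applies (level before this adjustment is 17 ≥ 8, so +5): 17 + 5 = 22.
R5 applies (level before this adjustment is 22 ≥ 3, so +3): 22 + 3 = 25.
Final offense level: 25.
Criminal history: 1 prior point → Category 1 (0-1).
Level 25 falls in the 20-27 band.
Grid: Level 20-27 × Category 1 = 46-53 months.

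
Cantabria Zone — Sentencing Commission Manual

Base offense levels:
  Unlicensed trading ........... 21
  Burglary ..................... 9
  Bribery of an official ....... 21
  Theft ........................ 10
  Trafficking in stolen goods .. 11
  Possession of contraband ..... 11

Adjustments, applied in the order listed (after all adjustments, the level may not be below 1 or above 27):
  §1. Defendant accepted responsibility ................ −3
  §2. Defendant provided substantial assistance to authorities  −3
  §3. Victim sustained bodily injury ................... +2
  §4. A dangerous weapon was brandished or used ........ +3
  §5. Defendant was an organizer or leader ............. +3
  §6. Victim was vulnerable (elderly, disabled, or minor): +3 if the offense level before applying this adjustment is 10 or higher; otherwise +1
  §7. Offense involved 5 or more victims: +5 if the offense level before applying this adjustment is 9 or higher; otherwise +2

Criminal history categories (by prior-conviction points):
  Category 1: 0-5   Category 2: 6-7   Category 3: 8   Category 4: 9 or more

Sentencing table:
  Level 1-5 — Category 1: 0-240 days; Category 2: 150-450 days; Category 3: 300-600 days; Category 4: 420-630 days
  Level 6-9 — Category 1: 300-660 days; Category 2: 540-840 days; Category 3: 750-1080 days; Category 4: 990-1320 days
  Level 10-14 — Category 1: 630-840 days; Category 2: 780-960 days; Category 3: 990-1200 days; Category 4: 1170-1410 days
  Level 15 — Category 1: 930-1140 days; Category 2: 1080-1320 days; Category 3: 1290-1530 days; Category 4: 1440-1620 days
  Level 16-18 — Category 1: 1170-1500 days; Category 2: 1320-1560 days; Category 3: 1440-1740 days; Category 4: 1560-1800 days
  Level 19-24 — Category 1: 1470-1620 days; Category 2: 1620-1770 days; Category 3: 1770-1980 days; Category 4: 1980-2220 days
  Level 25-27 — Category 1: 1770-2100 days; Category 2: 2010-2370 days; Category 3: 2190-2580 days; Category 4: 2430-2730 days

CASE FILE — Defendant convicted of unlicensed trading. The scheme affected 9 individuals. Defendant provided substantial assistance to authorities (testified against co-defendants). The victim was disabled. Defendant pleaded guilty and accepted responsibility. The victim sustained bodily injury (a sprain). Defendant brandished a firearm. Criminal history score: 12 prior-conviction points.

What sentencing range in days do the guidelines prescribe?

Base offense level for unlicensed trading: 21.
§1 applies: 21 − 3 = 18.
§2 applies: 18 − 3 = 15.
§3 applies: 15 + 2 = 17.
§4 applies: 17 + 3 = 20.
§5 does not apply.
§6 applies (level before this adjustment is 20 ≥ 10, so +3): 20 + 3 = 23.
§7 applies (level before this adjustment is 23 ≥ 9, so +5): 23 + 5 = 28.
Level 28 exceeds the maximum of 27; capped at 27.
Final offense level: 27.
Criminal history: 12 prior points → Category 4 (9+).
Level 27 falls in the 25-27 band.
Grid: Level 25-27 × Category 4 = 2430-2730 days.

2430-2730 days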